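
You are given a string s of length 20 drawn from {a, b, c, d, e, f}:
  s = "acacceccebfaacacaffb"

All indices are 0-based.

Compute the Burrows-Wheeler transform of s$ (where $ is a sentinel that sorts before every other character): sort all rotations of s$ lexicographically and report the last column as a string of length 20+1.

rank  rotation               last
    0  $acacceccebfaacacaffb  b
    1  aacacaffb$acacceccebf  f
    2  acacaffb$acacceccebfa  a
    3  acacceccebfaacacaffb$  $
    4  acaffb$acacceccebfaac  c
    5  acceccebfaacacaffb$ac  c
    6  affb$acacceccebfaacac  c
    7  b$acacceccebfaacacaff  f
    8  bfaacacaffb$acaccecce  e
    9  cacaffb$acacceccebfaa  a
   10  cacceccebfaacacaffb$a  a
   11  caffb$acacceccebfaaca  a
   12  ccebfaacacaffb$acacce  e
   13  cceccebfaacacaffb$aca  a
   14  cebfaacacaffb$acaccec  c
   15  ceccebfaacacaffb$acac  c
   16  ebfaacacaffb$acaccecc  c
   17  eccebfaacacaffb$acacc  c
   18  faacacaffb$acaccecceb  b
   19  fb$acacceccebfaacacaf  f
   20  ffb$acacceccebfaacaca  a

bfa$cccfeaaaeaccccbfa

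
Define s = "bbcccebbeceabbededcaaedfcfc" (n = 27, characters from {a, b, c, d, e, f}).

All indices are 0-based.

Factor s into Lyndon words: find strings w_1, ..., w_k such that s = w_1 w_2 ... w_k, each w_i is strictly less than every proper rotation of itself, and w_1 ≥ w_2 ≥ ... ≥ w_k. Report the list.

emit factor 1: 'bbcccebbece' (i=0, period=11)
emit factor 2: 'abbededc' (i=11, period=8)
emit factor 3: 'aaedfcfc' (i=19, period=8)

["bbcccebbece", "abbededc", "aaedfcfc"]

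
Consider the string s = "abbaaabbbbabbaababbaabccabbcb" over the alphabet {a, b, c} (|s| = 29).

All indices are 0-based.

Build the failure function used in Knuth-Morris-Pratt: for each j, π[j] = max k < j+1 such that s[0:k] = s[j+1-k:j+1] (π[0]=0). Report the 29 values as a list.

π[0] = 0
j=1 s[j]='b': π[1]=0 (border '')
j=2 s[j]='b': π[2]=0 (border '')
j=3 s[j]='a': π[3]=1 (border 'a')
j=4 s[j]='a': k: 1→0; π[4]=1 (border 'a')
j=5 s[j]='a': k: 1→0; π[5]=1 (border 'a')
j=6 s[j]='b': π[6]=2 (border 'ab')
j=7 s[j]='b': π[7]=3 (border 'abb')
j=8 s[j]='b': k: 3→0; π[8]=0 (border '')
j=9 s[j]='b': π[9]=0 (border '')
j=10 s[j]='a': π[10]=1 (border 'a')
j=11 s[j]='b': π[11]=2 (border 'ab')
j=12 s[j]='b': π[12]=3 (border 'abb')
j=13 s[j]='a': π[13]=4 (border 'abba')
j=14 s[j]='a': π[14]=5 (border 'abbaa')
j=15 s[j]='b': k: 5→1; π[15]=2 (border 'ab')
j=16 s[j]='a': k: 2→0; π[16]=1 (border 'a')
j=17 s[j]='b': π[17]=2 (border 'ab')
j=18 s[j]='b': π[18]=3 (border 'abb')
j=19 s[j]='a': π[19]=4 (border 'abba')
j=20 s[j]='a': π[20]=5 (border 'abbaa')
j=21 s[j]='b': k: 5→1; π[21]=2 (border 'ab')
j=22 s[j]='c': k: 2→0; π[22]=0 (border '')
j=23 s[j]='c': π[23]=0 (border '')
j=24 s[j]='a': π[24]=1 (border 'a')
j=25 s[j]='b': π[25]=2 (border 'ab')
j=26 s[j]='b': π[26]=3 (border 'abb')
j=27 s[j]='c': k: 3→0; π[27]=0 (border '')
j=28 s[j]='b': π[28]=0 (border '')

[0, 0, 0, 1, 1, 1, 2, 3, 0, 0, 1, 2, 3, 4, 5, 2, 1, 2, 3, 4, 5, 2, 0, 0, 1, 2, 3, 0, 0]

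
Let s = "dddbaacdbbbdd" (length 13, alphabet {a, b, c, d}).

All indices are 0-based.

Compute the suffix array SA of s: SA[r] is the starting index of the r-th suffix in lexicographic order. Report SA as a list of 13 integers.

[4, 5, 3, 8, 9, 10, 6, 12, 2, 7, 11, 1, 0]

rank | idx | suffix
   0 |   4 | aacdbbbdd
   1 |   5 | acdbbbdd
   2 |   3 | baacdbbbdd
   3 |   8 | bbbdd
   4 |   9 | bbdd
   5 |  10 | bdd
   6 |   6 | cdbbbdd
   7 |  12 | d
   8 |   2 | dbaacdbbbdd
   9 |   7 | dbbbdd
  10 |  11 | dd
  11 |   1 | ddbaacdbbbdd
  12 |   0 | dddbaacdbbbdd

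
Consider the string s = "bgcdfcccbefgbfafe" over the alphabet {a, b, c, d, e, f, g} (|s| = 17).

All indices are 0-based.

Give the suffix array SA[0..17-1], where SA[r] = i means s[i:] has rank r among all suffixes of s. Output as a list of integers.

rank | idx | suffix
   0 |  14 | afe
   1 |   8 | befgbfafe
   2 |  12 | bfafe
   3 |   0 | bgcdfcccbefgbfafe
   4 |   7 | cbefgbfafe
   5 |   6 | ccbefgbfafe
   6 |   5 | cccbefgbfafe
   7 |   2 | cdfcccbefgbfafe
   8 |   3 | dfcccbefgbfafe
   9 |  16 | e
  10 |   9 | efgbfafe
  11 |  13 | fafe
  12 |   4 | fcccbefgbfafe
  13 |  15 | fe
  14 |  10 | fgbfafe
  15 |  11 | gbfafe
  16 |   1 | gcdfcccbefgbfafe

[14, 8, 12, 0, 7, 6, 5, 2, 3, 16, 9, 13, 4, 15, 10, 11, 1]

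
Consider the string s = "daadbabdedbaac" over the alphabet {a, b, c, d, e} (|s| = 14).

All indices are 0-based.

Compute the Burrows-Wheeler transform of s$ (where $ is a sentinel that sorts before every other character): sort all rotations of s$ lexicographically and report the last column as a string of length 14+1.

cbdbaaddaa$eabd

rank  rotation         last
    0  $daadbabdedbaac  c
    1  aac$daadbabdedb  b
    2  aadbabdedbaac$d  d
    3  abdedbaac$daadb  b
    4  ac$daadbabdedba  a
    5  adbabdedbaac$da  a
    6  baac$daadbabded  d
    7  babdedbaac$daad  d
    8  bdedbaac$daadba  a
    9  c$daadbabdedbaa  a
   10  daadbabdedbaac$  $
   11  dbaac$daadbabde  e
   12  dbabdedbaac$daa  a
   13  dedbaac$daadbab  b
   14  edbaac$daadbabd  d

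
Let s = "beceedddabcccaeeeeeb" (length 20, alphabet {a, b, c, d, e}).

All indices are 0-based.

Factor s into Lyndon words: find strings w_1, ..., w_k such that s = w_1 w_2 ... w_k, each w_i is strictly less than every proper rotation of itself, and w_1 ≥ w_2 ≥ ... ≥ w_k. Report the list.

["beceeddd", "abcccaeeeeeb"]

emit factor 1: 'beceeddd' (i=0, period=8)
emit factor 2: 'abcccaeeeeeb' (i=8, period=12)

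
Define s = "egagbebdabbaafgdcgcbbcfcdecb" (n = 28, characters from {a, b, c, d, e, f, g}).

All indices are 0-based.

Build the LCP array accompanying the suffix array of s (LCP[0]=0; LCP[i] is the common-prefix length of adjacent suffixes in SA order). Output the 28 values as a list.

[0, 1, 1, 1, 0, 1, 1, 2, 1, 1, 1, 0, 2, 1, 1, 1, 0, 1, 1, 0, 1, 1, 0, 1, 0, 1, 1, 1]

rank→(start, suffix):
  0 → (11, 'aafgdcgcbbcfcdecb')
  1 → (8, 'abbaafgdcgcbbcfcdecb')
  2 → (12, 'afgdcgcbbcfcdecb')
  3 → (2, 'agbebdabbaafgdcgcbbcfcdecb')
  4 → (27, 'b')
  5 → (10, 'baafgdcgcbbcfcdecb')
  6 → (9, 'bbaafgdcgcbbcfcdecb')
  7 → (19, 'bbcfcdecb')
  8 → (20, 'bcfcdecb')
  9 → (6, 'bdabbaafgdcgcbbcfcdecb')
  10 → (4, 'bebdabbaafgdcgcbbcfcdecb')
  11 → (26, 'cb')
  12 → (18, 'cbbcfcdecb')
  13 → (23, 'cdecb')
  14 → (21, 'cfcdecb')
  15 → (16, 'cgcbbcfcdecb')
  16 → (7, 'dabbaafgdcgcbbcfcdecb')
  17 → (15, 'dcgcbbcfcdecb')
  18 → (24, 'decb')
  19 → (5, 'ebdabbaafgdcgcbbcfcdecb')
  20 → (25, 'ecb')
  21 → (0, 'egagbebdabbaafgdcgcbbcfcdecb')
  22 → (22, 'fcdecb')
  23 → (13, 'fgdcgcbbcfcdecb')
  24 → (1, 'gagbebdabbaafgdcgcbbcfcdecb')
  25 → (3, 'gbebdabbaafgdcgcbbcfcdecb')
  26 → (17, 'gcbbcfcdecb')
  27 → (14, 'gdcgcbbcfcdecb')

SA = [11, 8, 12, 2, 27, 10, 9, 19, 20, 6, 4, 26, 18, 23, 21, 16, 7, 15, 24, 5, 25, 0, 22, 13, 1, 3, 17, 14]
[i] adj suffixes → lcp
  [1] 11/8 → 1 ('a')
  [2] 8/12 → 1 ('a')
  [3] 12/2 → 1 ('a')
  [4] 2/27 → 0 ('')
  [5] 27/10 → 1 ('b')
  [6] 10/9 → 1 ('b')
  [7] 9/19 → 2 ('bb')
  [8] 19/20 → 1 ('b')
  [9] 20/6 → 1 ('b')
  [10] 6/4 → 1 ('b')
  [11] 4/26 → 0 ('')
  [12] 26/18 → 2 ('cb')
  [13] 18/23 → 1 ('c')
  [14] 23/21 → 1 ('c')
  [15] 21/16 → 1 ('c')
  [16] 16/7 → 0 ('')
  [17] 7/15 → 1 ('d')
  [18] 15/24 → 1 ('d')
  [19] 24/5 → 0 ('')
  [20] 5/25 → 1 ('e')
  [21] 25/0 → 1 ('e')
  [22] 0/22 → 0 ('')
  [23] 22/13 → 1 ('f')
  [24] 13/1 → 0 ('')
  [25] 1/3 → 1 ('g')
  [26] 3/17 → 1 ('g')
  [27] 17/14 → 1 ('g')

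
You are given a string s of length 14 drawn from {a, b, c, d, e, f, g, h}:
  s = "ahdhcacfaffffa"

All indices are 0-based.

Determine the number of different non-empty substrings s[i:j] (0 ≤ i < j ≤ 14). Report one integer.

92

sorted suffixes:
  #0 SA[0]=13  'a'
  #1 SA[1]=5  'acfaffffa'
  #2 SA[2]=8  'affffa'
  #3 SA[3]=0  'ahdhcacfaffffa'
  #4 SA[4]=4  'cacfaffffa'
  #5 SA[5]=6  'cfaffffa'
  #6 SA[6]=2  'dhcacfaffffa'
  #7 SA[7]=12  'fa'
  #8 SA[8]=7  'faffffa'
  #9 SA[9]=11  'ffa'
  #10 SA[10]=10  'fffa'
  #11 SA[11]=9  'ffffa'
  #12 SA[12]=3  'hcacfaffffa'
  #13 SA[13]=1  'hdhcacfaffffa'

SA = [13, 5, 8, 0, 4, 6, 2, 12, 7, 11, 10, 9, 3, 1]
[i] adj suffixes → lcp
  [1] 13/5 → 1 ('a')
  [2] 5/8 → 1 ('a')
  [3] 8/0 → 1 ('a')
  [4] 0/4 → 0 ('')
  [5] 4/6 → 1 ('c')
  [6] 6/2 → 0 ('')
  [7] 2/12 → 0 ('')
  [8] 12/7 → 2 ('fa')
  [9] 7/11 → 1 ('f')
  [10] 11/10 → 2 ('ff')
  [11] 10/9 → 3 ('fff')
  [12] 9/3 → 0 ('')
  [13] 3/1 → 1 ('h')

n(n+1)/2 = 14·15/2 = 105
Σ LCP = 0 + 1 + 1 + 1 + 0 + 1 + 0 + 0 + 2 + 1 + 2 + 3 + 0 + 1 = 13
distinct = 105 − 13 = 92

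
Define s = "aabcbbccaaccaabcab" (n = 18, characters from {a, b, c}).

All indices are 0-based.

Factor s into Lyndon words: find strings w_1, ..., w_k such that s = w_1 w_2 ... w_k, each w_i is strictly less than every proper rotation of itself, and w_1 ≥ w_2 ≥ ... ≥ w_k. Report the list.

["aabcbbccaacc", "aabcab"]

emit factor 1: 'aabcbbccaacc' (i=0, period=12)
emit factor 2: 'aabcab' (i=12, period=6)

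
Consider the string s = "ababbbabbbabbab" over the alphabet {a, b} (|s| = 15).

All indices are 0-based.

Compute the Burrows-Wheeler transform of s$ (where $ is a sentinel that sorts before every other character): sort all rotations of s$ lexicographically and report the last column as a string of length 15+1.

rank  rotation          last
    0  $ababbbabbbabbab  b
    1  ab$ababbbabbbabb  b
    2  ababbbabbbabbab$  $
    3  abbab$ababbbabbb  b
    4  abbbabbab$ababbb  b
    5  abbbabbbabbab$ab  b
    6  b$ababbbabbbabba  a
    7  bab$ababbbabbbab  b
    8  babbab$ababbbabb  b
    9  babbbabbab$ababb  b
   10  babbbabbbabbab$a  a
   11  bbab$ababbbabbba  a
   12  bbabbab$ababbbab  b
   13  bbabbbabbab$abab  b
   14  bbbabbab$ababbba  a
   15  bbbabbbabbab$aba  a

bb$bbbabbbaabbaa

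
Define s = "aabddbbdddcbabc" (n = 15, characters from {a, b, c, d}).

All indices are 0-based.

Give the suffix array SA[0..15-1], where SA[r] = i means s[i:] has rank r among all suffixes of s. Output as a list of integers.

rank | idx | suffix
   0 |   0 | aabddbbdddcbabc
   1 |  12 | abc
   2 |   1 | abddbbdddcbabc
   3 |  11 | babc
   4 |   5 | bbdddcbabc
   5 |  13 | bc
   6 |   2 | bddbbdddcbabc
   7 |   6 | bdddcbabc
   8 |  14 | c
   9 |  10 | cbabc
  10 |   4 | dbbdddcbabc
  11 |   9 | dcbabc
  12 |   3 | ddbbdddcbabc
  13 |   8 | ddcbabc
  14 |   7 | dddcbabc

[0, 12, 1, 11, 5, 13, 2, 6, 14, 10, 4, 9, 3, 8, 7]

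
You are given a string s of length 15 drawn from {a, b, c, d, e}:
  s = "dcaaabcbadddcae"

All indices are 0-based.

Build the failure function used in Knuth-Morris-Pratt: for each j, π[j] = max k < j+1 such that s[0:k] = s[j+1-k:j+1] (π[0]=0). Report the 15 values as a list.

[0, 0, 0, 0, 0, 0, 0, 0, 0, 1, 1, 1, 2, 3, 0]

π[0] = 0
j=1 s[j]='c': π[1]=0 (border '')
j=2 s[j]='a': π[2]=0 (border '')
j=3 s[j]='a': π[3]=0 (border '')
j=4 s[j]='a': π[4]=0 (border '')
j=5 s[j]='b': π[5]=0 (border '')
j=6 s[j]='c': π[6]=0 (border '')
j=7 s[j]='b': π[7]=0 (border '')
j=8 s[j]='a': π[8]=0 (border '')
j=9 s[j]='d': π[9]=1 (border 'd')
j=10 s[j]='d': k: 1→0; π[10]=1 (border 'd')
j=11 s[j]='d': k: 1→0; π[11]=1 (border 'd')
j=12 s[j]='c': π[12]=2 (border 'dc')
j=13 s[j]='a': π[13]=3 (border 'dca')
j=14 s[j]='e': k: 3→0; π[14]=0 (border '')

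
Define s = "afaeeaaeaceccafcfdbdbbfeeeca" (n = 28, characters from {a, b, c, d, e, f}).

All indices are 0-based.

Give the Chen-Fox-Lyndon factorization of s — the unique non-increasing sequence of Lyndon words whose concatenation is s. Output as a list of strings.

["af", "aee", "aaeaceccafcfdbdbbfeeec", "a"]

emit factor 1: 'af' (i=0, period=2)
emit factor 2: 'aee' (i=2, period=3)
emit factor 3: 'aaeaceccafcfdbdbbfeeec' (i=5, period=22)
emit factor 4: 'a' (i=27, period=1)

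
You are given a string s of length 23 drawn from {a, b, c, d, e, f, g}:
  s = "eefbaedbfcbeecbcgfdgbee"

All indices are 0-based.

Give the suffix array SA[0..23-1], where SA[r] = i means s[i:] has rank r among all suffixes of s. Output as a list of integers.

rank | idx | suffix
   0 |   4 | aedbfcbeecbcgfdgbee
   1 |   3 | baedbfcbeecbcgfdgbee
   2 |  14 | bcgfdgbee
   3 |  20 | bee
   4 |  10 | beecbcgfdgbee
   5 |   7 | bfcbeecbcgfdgbee
   6 |  13 | cbcgfdgbee
   7 |   9 | cbeecbcgfdgbee
   8 |  15 | cgfdgbee
   9 |   6 | dbfcbeecbcgfdgbee
  10 |  18 | dgbee
  11 |  22 | e
  12 |  12 | ecbcgfdgbee
  13 |   5 | edbfcbeecbcgfdgbee
  14 |  21 | ee
  15 |  11 | eecbcgfdgbee
  16 |   0 | eefbaedbfcbeecbcgfdgbee
  17 |   1 | efbaedbfcbeecbcgfdgbee
  18 |   2 | fbaedbfcbeecbcgfdgbee
  19 |   8 | fcbeecbcgfdgbee
  20 |  17 | fdgbee
  21 |  19 | gbee
  22 |  16 | gfdgbee

[4, 3, 14, 20, 10, 7, 13, 9, 15, 6, 18, 22, 12, 5, 21, 11, 0, 1, 2, 8, 17, 19, 16]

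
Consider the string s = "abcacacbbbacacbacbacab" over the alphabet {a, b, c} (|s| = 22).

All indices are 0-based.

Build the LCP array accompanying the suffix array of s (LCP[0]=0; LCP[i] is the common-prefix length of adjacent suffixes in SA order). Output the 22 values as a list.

[0, 2, 1, 3, 5, 2, 5, 3, 0, 1, 4, 3, 1, 2, 1, 0, 2, 3, 4, 1, 4, 2]

rank→(start, suffix):
  0 → (20, 'ab')
  1 → (0, 'abcacacbbbacacbacbacab')
  2 → (18, 'acab')
  3 → (10, 'acacbacbacab')
  4 → (3, 'acacbbbacacbacbacab')
  5 → (15, 'acbacab')
  6 → (12, 'acbacbacab')
  7 → (5, 'acbbbacacbacbacab')
  8 → (21, 'b')
  9 → (17, 'bacab')
  10 → (9, 'bacacbacbacab')
  11 → (14, 'bacbacab')
  12 → (8, 'bbacacbacbacab')
  13 → (7, 'bbbacacbacbacab')
  14 → (1, 'bcacacbbbacacbacbacab')
  15 → (19, 'cab')
  16 → (2, 'cacacbbbacacbacbacab')
  17 → (11, 'cacbacbacab')
  18 → (4, 'cacbbbacacbacbacab')
  19 → (16, 'cbacab')
  20 → (13, 'cbacbacab')
  21 → (6, 'cbbbacacbacbacab')

SA = [20, 0, 18, 10, 3, 15, 12, 5, 21, 17, 9, 14, 8, 7, 1, 19, 2, 11, 4, 16, 13, 6]
i: (SA[i-1],SA[i]) lcp shared
  1: (20,0) 2 'ab'
  2: (0,18) 1 'a'
  3: (18,10) 3 'aca'
  4: (10,3) 5 'acacb'
  5: (3,15) 2 'ac'
  6: (15,12) 5 'acbac'
  7: (12,5) 3 'acb'
  8: (5,21) 0 ''
  9: (21,17) 1 'b'
  10: (17,9) 4 'baca'
  11: (9,14) 3 'bac'
  12: (14,8) 1 'b'
  13: (8,7) 2 'bb'
  14: (7,1) 1 'b'
  15: (1,19) 0 ''
  16: (19,2) 2 'ca'
  17: (2,11) 3 'cac'
  18: (11,4) 4 'cacb'
  19: (4,16) 1 'c'
  20: (16,13) 4 'cbac'
  21: (13,6) 2 'cb'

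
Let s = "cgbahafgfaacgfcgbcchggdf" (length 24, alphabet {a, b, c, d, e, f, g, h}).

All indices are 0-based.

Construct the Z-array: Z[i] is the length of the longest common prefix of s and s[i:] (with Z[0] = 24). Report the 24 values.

[24, 0, 0, 0, 0, 0, 0, 0, 0, 0, 0, 2, 0, 0, 3, 0, 0, 1, 1, 0, 0, 0, 0, 0]

Z[0]=24
i=1: outside box; Z[1]=0
i=2: outside box; Z[2]=0
i=3: outside box; Z[3]=0
i=4: outside box; Z[4]=0
i=5: outside box; Z[5]=0
i=6: outside box; Z[6]=0
i=7: outside box; Z[7]=0
i=8: outside box; Z[8]=0
i=9: outside box; Z[9]=0
i=10: outside box; Z[10]=0
i=11: outside box; Z[11]=2 grow→box=[11,13)
i=12: min(r-i=1, Z[1]=0)=0; Z[12]=0
i=13: outside box; Z[13]=0
i=14: outside box; Z[14]=3 grow→box=[14,17)
i=15: min(r-i=2, Z[1]=0)=0; Z[15]=0
i=16: min(r-i=1, Z[2]=0)=0; Z[16]=0
i=17: outside box; Z[17]=1 grow→box=[17,18)
i=18: outside box; Z[18]=1 grow→box=[18,19)
i=19: outside box; Z[19]=0
i=20: outside box; Z[20]=0
i=21: outside box; Z[21]=0
i=22: outside box; Z[22]=0
i=23: outside box; Z[23]=0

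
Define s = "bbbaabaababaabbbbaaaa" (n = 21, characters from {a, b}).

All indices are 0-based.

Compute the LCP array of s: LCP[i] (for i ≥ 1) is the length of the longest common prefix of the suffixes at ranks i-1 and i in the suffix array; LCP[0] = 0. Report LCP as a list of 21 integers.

[0, 1, 2, 3, 2, 4, 3, 1, 5, 3, 2, 0, 3, 5, 4, 2, 1, 4, 2, 5, 3]

rank | idx | suffix
   0 |  20 | a
   1 |  19 | aa
   2 |  18 | aaa
   3 |  17 | aaaa
   4 |   3 | aabaababaabbbbaaaa
   5 |   6 | aababaabbbbaaaa
   6 |  11 | aabbbbaaaa
   7 |   4 | abaababaabbbbaaaa
   8 |   9 | abaabbbbaaaa
   9 |   7 | ababaabbbbaaaa
  10 |  12 | abbbbaaaa
  11 |  16 | baaaa
  12 |   2 | baabaababaabbbbaaaa
  13 |   5 | baababaabbbbaaaa
  14 |  10 | baabbbbaaaa
  15 |   8 | babaabbbbaaaa
  16 |  15 | bbaaaa
  17 |   1 | bbaabaababaabbbbaaaa
  18 |  14 | bbbaaaa
  19 |   0 | bbbaabaababaabbbbaaaa
  20 |  13 | bbbbaaaa

SA = [20, 19, 18, 17, 3, 6, 11, 4, 9, 7, 12, 16, 2, 5, 10, 8, 15, 1, 14, 0, 13]
i: (SA[i-1],SA[i]) lcp shared
  1: (20,19) 1 'a'
  2: (19,18) 2 'aa'
  3: (18,17) 3 'aaa'
  4: (17,3) 2 'aa'
  5: (3,6) 4 'aaba'
  6: (6,11) 3 'aab'
  7: (11,4) 1 'a'
  8: (4,9) 5 'abaab'
  9: (9,7) 3 'aba'
  10: (7,12) 2 'ab'
  11: (12,16) 0 ''
  12: (16,2) 3 'baa'
  13: (2,5) 5 'baaba'
  14: (5,10) 4 'baab'
  15: (10,8) 2 'ba'
  16: (8,15) 1 'b'
  17: (15,1) 4 'bbaa'
  18: (1,14) 2 'bb'
  19: (14,0) 5 'bbbaa'
  20: (0,13) 3 'bbb'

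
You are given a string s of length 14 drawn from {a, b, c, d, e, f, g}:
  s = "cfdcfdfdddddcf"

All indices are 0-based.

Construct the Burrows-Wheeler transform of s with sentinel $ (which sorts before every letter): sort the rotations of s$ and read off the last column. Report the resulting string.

rank  rotation         last
    0  $cfdcfdfdddddcf  f
    1  cf$cfdcfdfddddd  d
    2  cfdcfdfdddddcf$  $
    3  cfdfdddddcf$cfd  d
    4  dcf$cfdcfdfdddd  d
    5  dcfdfdddddcf$cf  f
    6  ddcf$cfdcfdfddd  d
    7  dddcf$cfdcfdfdd  d
    8  ddddcf$cfdcfdfd  d
    9  dddddcf$cfdcfdf  f
   10  dfdddddcf$cfdcf  f
   11  f$cfdcfdfdddddc  c
   12  fdcfdfdddddcf$c  c
   13  fdddddcf$cfdcfd  d
   14  fdfdddddcf$cfdc  c

fd$ddfdddffccdc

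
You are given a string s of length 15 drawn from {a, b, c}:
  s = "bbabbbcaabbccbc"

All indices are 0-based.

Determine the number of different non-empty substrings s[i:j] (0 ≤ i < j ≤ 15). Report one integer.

100

rank→(start, suffix):
  0 → (7, 'aabbccbc')
  1 → (2, 'abbbcaabbccbc')
  2 → (8, 'abbccbc')
  3 → (1, 'babbbcaabbccbc')
  4 → (0, 'bbabbbcaabbccbc')
  5 → (3, 'bbbcaabbccbc')
  6 → (4, 'bbcaabbccbc')
  7 → (9, 'bbccbc')
  8 → (13, 'bc')
  9 → (5, 'bcaabbccbc')
  10 → (10, 'bccbc')
  11 → (14, 'c')
  12 → (6, 'caabbccbc')
  13 → (12, 'cbc')
  14 → (11, 'ccbc')

SA = [7, 2, 8, 1, 0, 3, 4, 9, 13, 5, 10, 14, 6, 12, 11]
rank  pair      lcp
   1  s[7:],s[2:]  1  'a'
   2  s[2:],s[8:]  3  'abb'
   3  s[8:],s[1:]  0  ''
   4  s[1:],s[0:]  1  'b'
   5  s[0:],s[3:]  2  'bb'
   6  s[3:],s[4:]  2  'bb'
   7  s[4:],s[9:]  3  'bbc'
   8  s[9:],s[13:]  1  'b'
   9  s[13:],s[5:]  2  'bc'
  10  s[5:],s[10:]  2  'bc'
  11  s[10:],s[14:]  0  ''
  12  s[14:],s[6:]  1  'c'
  13  s[6:],s[12:]  1  'c'
  14  s[12:],s[11:]  1  'c'

n(n+1)/2 = 15·16/2 = 120
Σ LCP = 0 + 1 + 3 + 0 + 1 + 2 + 2 + 3 + 1 + 2 + 2 + 0 + 1 + 1 + 1 = 20
distinct = 120 − 20 = 100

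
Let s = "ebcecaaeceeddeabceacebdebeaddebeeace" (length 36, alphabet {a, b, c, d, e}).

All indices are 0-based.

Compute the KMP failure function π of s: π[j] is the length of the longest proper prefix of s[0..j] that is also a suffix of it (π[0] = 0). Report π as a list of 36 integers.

[0, 0, 0, 1, 0, 0, 0, 1, 0, 1, 1, 0, 0, 1, 0, 0, 0, 1, 0, 0, 1, 2, 0, 1, 2, 1, 0, 0, 0, 1, 2, 1, 1, 0, 0, 1]

π[0] = 0
j=1 s[j]='b': π[1]=0 (border '')
j=2 s[j]='c': π[2]=0 (border '')
j=3 s[j]='e': π[3]=1 (border 'e')
j=4 s[j]='c': k: 1→0; π[4]=0 (border '')
j=5 s[j]='a': π[5]=0 (border '')
j=6 s[j]='a': π[6]=0 (border '')
j=7 s[j]='e': π[7]=1 (border 'e')
j=8 s[j]='c': k: 1→0; π[8]=0 (border '')
j=9 s[j]='e': π[9]=1 (border 'e')
j=10 s[j]='e': k: 1→0; π[10]=1 (border 'e')
j=11 s[j]='d': k: 1→0; π[11]=0 (border '')
j=12 s[j]='d': π[12]=0 (border '')
j=13 s[j]='e': π[13]=1 (border 'e')
j=14 s[j]='a': k: 1→0; π[14]=0 (border '')
j=15 s[j]='b': π[15]=0 (border '')
j=16 s[j]='c': π[16]=0 (border '')
j=17 s[j]='e': π[17]=1 (border 'e')
j=18 s[j]='a': k: 1→0; π[18]=0 (border '')
j=19 s[j]='c': π[19]=0 (border '')
j=20 s[j]='e': π[20]=1 (border 'e')
j=21 s[j]='b': π[21]=2 (border 'eb')
j=22 s[j]='d': k: 2→0; π[22]=0 (border '')
j=23 s[j]='e': π[23]=1 (border 'e')
j=24 s[j]='b': π[24]=2 (border 'eb')
j=25 s[j]='e': k: 2→0; π[25]=1 (border 'e')
j=26 s[j]='a': k: 1→0; π[26]=0 (border '')
j=27 s[j]='d': π[27]=0 (border '')
j=28 s[j]='d': π[28]=0 (border '')
j=29 s[j]='e': π[29]=1 (border 'e')
j=30 s[j]='b': π[30]=2 (border 'eb')
j=31 s[j]='e': k: 2→0; π[31]=1 (border 'e')
j=32 s[j]='e': k: 1→0; π[32]=1 (border 'e')
j=33 s[j]='a': k: 1→0; π[33]=0 (border '')
j=34 s[j]='c': π[34]=0 (border '')
j=35 s[j]='e': π[35]=1 (border 'e')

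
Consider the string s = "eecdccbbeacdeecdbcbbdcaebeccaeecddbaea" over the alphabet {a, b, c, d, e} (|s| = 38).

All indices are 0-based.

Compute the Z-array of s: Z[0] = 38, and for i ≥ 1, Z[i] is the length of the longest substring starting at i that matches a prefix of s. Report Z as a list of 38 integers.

[38, 1, 0, 0, 0, 0, 0, 0, 1, 0, 0, 0, 4, 1, 0, 0, 0, 0, 0, 0, 0, 0, 0, 1, 0, 1, 0, 0, 0, 4, 1, 0, 0, 0, 0, 0, 1, 0]

Z[0]=38
i=1: outside box; Z[1]=1 scan→box=[1,2)
i=2: outside box; Z[2]=0
i=3: outside box; Z[3]=0
i=4: outside box; Z[4]=0
i=5: outside box; Z[5]=0
i=6: outside box; Z[6]=0
i=7: outside box; Z[7]=0
i=8: outside box; Z[8]=1 scan→box=[8,9)
i=9: outside box; Z[9]=0
i=10: outside box; Z[10]=0
i=11: outside box; Z[11]=0
i=12: outside box; Z[12]=4 scan→box=[12,16)
i=13: min(r-i=3, Z[1]=1)=1; Z[13]=1
i=14: min(r-i=2, Z[2]=0)=0; Z[14]=0
i=15: min(r-i=1, Z[3]=0)=0; Z[15]=0
i=16: outside box; Z[16]=0
i=17: outside box; Z[17]=0
i=18: outside box; Z[18]=0
i=19: outside box; Z[19]=0
i=20: outside box; Z[20]=0
i=21: outside box; Z[21]=0
i=22: outside box; Z[22]=0
i=23: outside box; Z[23]=1 scan→box=[23,24)
i=24: outside box; Z[24]=0
i=25: outside box; Z[25]=1 scan→box=[25,26)
i=26: outside box; Z[26]=0
i=27: outside box; Z[27]=0
i=28: outside box; Z[28]=0
i=29: outside box; Z[29]=4 scan→box=[29,33)
i=30: min(r-i=3, Z[1]=1)=1; Z[30]=1
i=31: min(r-i=2, Z[2]=0)=0; Z[31]=0
i=32: min(r-i=1, Z[3]=0)=0; Z[32]=0
i=33: outside box; Z[33]=0
i=34: outside box; Z[34]=0
i=35: outside box; Z[35]=0
i=36: outside box; Z[36]=1 scan→box=[36,37)
i=37: outside box; Z[37]=0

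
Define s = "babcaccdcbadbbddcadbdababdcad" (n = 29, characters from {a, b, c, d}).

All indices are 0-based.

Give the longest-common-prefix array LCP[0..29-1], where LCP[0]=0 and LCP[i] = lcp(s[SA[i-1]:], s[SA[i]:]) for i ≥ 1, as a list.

rank | idx | suffix
   0 |  21 | ababdcad
   1 |   1 | abcaccdcbadbbddcadbdababdcad
   2 |  23 | abdcad
   3 |   4 | accdcbadbbddcadbdababdcad
   4 |  27 | ad
   5 |  10 | adbbddcadbdababdcad
   6 |  17 | adbdababdcad
   7 |   0 | babcaccdcbadbbddcadbdababdcad
   8 |  22 | babdcad
   9 |   9 | badbbddcadbdababdcad
  10 |  12 | bbddcadbdababdcad
  11 |   2 | bcaccdcbadbbddcadbdababdcad
  12 |  19 | bdababdcad
  13 |  24 | bdcad
  14 |  13 | bddcadbdababdcad
  15 |   3 | caccdcbadbbddcadbdababdcad
  16 |  26 | cad
  17 |  16 | cadbdababdcad
  18 |   8 | cbadbbddcadbdababdcad
  19 |   5 | ccdcbadbbddcadbdababdcad
  20 |   6 | cdcbadbbddcadbdababdcad
  21 |  28 | d
  22 |  20 | dababdcad
  23 |  11 | dbbddcadbdababdcad
  24 |  18 | dbdababdcad
  25 |  25 | dcad
  26 |  15 | dcadbdababdcad
  27 |   7 | dcbadbbddcadbdababdcad
  28 |  14 | ddcadbdababdcad

SA = [21, 1, 23, 4, 27, 10, 17, 0, 22, 9, 12, 2, 19, 24, 13, 3, 26, 16, 8, 5, 6, 28, 20, 11, 18, 25, 15, 7, 14]
[i] adj suffixes → lcp
  [1] 21/1 → 2 ('ab')
  [2] 1/23 → 2 ('ab')
  [3] 23/4 → 1 ('a')
  [4] 4/27 → 1 ('a')
  [5] 27/10 → 2 ('ad')
  [6] 10/17 → 3 ('adb')
  [7] 17/0 → 0 ('')
  [8] 0/22 → 3 ('bab')
  [9] 22/9 → 2 ('ba')
  [10] 9/12 → 1 ('b')
  [11] 12/2 → 1 ('b')
  [12] 2/19 → 1 ('b')
  [13] 19/24 → 2 ('bd')
  [14] 24/13 → 2 ('bd')
  [15] 13/3 → 0 ('')
  [16] 3/26 → 2 ('ca')
  [17] 26/16 → 3 ('cad')
  [18] 16/8 → 1 ('c')
  [19] 8/5 → 1 ('c')
  [20] 5/6 → 1 ('c')
  [21] 6/28 → 0 ('')
  [22] 28/20 → 1 ('d')
  [23] 20/11 → 1 ('d')
  [24] 11/18 → 2 ('db')
  [25] 18/25 → 1 ('d')
  [26] 25/15 → 4 ('dcad')
  [27] 15/7 → 2 ('dc')
  [28] 7/14 → 1 ('d')

[0, 2, 2, 1, 1, 2, 3, 0, 3, 2, 1, 1, 1, 2, 2, 0, 2, 3, 1, 1, 1, 0, 1, 1, 2, 1, 4, 2, 1]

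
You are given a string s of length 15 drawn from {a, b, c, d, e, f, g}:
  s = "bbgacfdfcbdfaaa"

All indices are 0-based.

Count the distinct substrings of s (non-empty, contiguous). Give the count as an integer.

109

rank | idx | suffix
   0 |  14 | a
   1 |  13 | aa
   2 |  12 | aaa
   3 |   3 | acfdfcbdfaaa
   4 |   0 | bbgacfdfcbdfaaa
   5 |   9 | bdfaaa
   6 |   1 | bgacfdfcbdfaaa
   7 |   8 | cbdfaaa
   8 |   4 | cfdfcbdfaaa
   9 |  10 | dfaaa
  10 |   6 | dfcbdfaaa
  11 |  11 | faaa
  12 |   7 | fcbdfaaa
  13 |   5 | fdfcbdfaaa
  14 |   2 | gacfdfcbdfaaa

SA = [14, 13, 12, 3, 0, 9, 1, 8, 4, 10, 6, 11, 7, 5, 2]
rank  pair      lcp
   1  s[14:],s[13:]  1  'a'
   2  s[13:],s[12:]  2  'aa'
   3  s[12:],s[3:]  1  'a'
   4  s[3:],s[0:]  0  ''
   5  s[0:],s[9:]  1  'b'
   6  s[9:],s[1:]  1  'b'
   7  s[1:],s[8:]  0  ''
   8  s[8:],s[4:]  1  'c'
   9  s[4:],s[10:]  0  ''
  10  s[10:],s[6:]  2  'df'
  11  s[6:],s[11:]  0  ''
  12  s[11:],s[7:]  1  'f'
  13  s[7:],s[5:]  1  'f'
  14  s[5:],s[2:]  0  ''

n(n+1)/2 = 15·16/2 = 120
Σ LCP = 0 + 1 + 2 + 1 + 0 + 1 + 1 + 0 + 1 + 0 + 2 + 0 + 1 + 1 + 0 = 11
distinct = 120 − 11 = 109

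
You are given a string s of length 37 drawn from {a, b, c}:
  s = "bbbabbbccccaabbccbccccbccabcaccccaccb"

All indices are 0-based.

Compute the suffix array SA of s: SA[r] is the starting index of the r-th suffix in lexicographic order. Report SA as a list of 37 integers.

rank | idx | suffix
   0 |  11 | aabbccbccccbccabcaccccaccb
   1 |   3 | abbbccccaabbccbccccbccabcaccccaccb
   2 |  12 | abbccbccccbccabcaccccaccb
   3 |  25 | abcaccccaccb
   4 |  33 | accb
   5 |  28 | accccaccb
   6 |  36 | b
   7 |   2 | babbbccccaabbccbccccbccabcaccccaccb
   8 |   1 | bbabbbccccaabbccbccccbccabcaccccaccb
   9 |   0 | bbbabbbccccaabbccbccccbccabcaccccaccb
  10 |   4 | bbbccccaabbccbccccbccabcaccccaccb
  11 |  13 | bbccbccccbccabcaccccaccb
  12 |   5 | bbccccaabbccbccccbccabcaccccaccb
  13 |  26 | bcaccccaccb
  14 |  22 | bccabcaccccaccb
  15 |  14 | bccbccccbccabcaccccaccb
  16 |   6 | bccccaabbccbccccbccabcaccccaccb
  17 |  17 | bccccbccabcaccccaccb
  18 |  10 | caabbccbccccbccabcaccccaccb
  19 |  24 | cabcaccccaccb
  20 |  32 | caccb
  21 |  27 | caccccaccb
  22 |  35 | cb
  23 |  21 | cbccabcaccccaccb
  24 |  16 | cbccccbccabcaccccaccb
  25 |   9 | ccaabbccbccccbccabcaccccaccb
  26 |  23 | ccabcaccccaccb
  27 |  31 | ccaccb
  28 |  34 | ccb
  29 |  20 | ccbccabcaccccaccb
  30 |  15 | ccbccccbccabcaccccaccb
  31 |   8 | cccaabbccbccccbccabcaccccaccb
  32 |  30 | cccaccb
  33 |  19 | cccbccabcaccccaccb
  34 |   7 | ccccaabbccbccccbccabcaccccaccb
  35 |  29 | ccccaccb
  36 |  18 | ccccbccabcaccccaccb

[11, 3, 12, 25, 33, 28, 36, 2, 1, 0, 4, 13, 5, 26, 22, 14, 6, 17, 10, 24, 32, 27, 35, 21, 16, 9, 23, 31, 34, 20, 15, 8, 30, 19, 7, 29, 18]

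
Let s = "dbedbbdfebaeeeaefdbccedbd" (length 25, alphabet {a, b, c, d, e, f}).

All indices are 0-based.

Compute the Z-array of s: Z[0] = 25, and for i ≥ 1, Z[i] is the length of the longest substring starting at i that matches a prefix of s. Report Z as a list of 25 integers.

[25, 0, 0, 2, 0, 0, 1, 0, 0, 0, 0, 0, 0, 0, 0, 0, 0, 2, 0, 0, 0, 0, 2, 0, 1]

Z[0]=25
i=1: outside box; Z[1]=0
i=2: outside box; Z[2]=0
i=3: outside box; Z[3]=2 grow→box=[3,5)
i=4: min(r-i=1, Z[1]=0)=0; Z[4]=0
i=5: outside box; Z[5]=0
i=6: outside box; Z[6]=1 grow→box=[6,7)
i=7: outside box; Z[7]=0
i=8: outside box; Z[8]=0
i=9: outside box; Z[9]=0
i=10: outside box; Z[10]=0
i=11: outside box; Z[11]=0
i=12: outside box; Z[12]=0
i=13: outside box; Z[13]=0
i=14: outside box; Z[14]=0
i=15: outside box; Z[15]=0
i=16: outside box; Z[16]=0
i=17: outside box; Z[17]=2 grow→box=[17,19)
i=18: min(r-i=1, Z[1]=0)=0; Z[18]=0
i=19: outside box; Z[19]=0
i=20: outside box; Z[20]=0
i=21: outside box; Z[21]=0
i=22: outside box; Z[22]=2 grow→box=[22,24)
i=23: min(r-i=1, Z[1]=0)=0; Z[23]=0
i=24: outside box; Z[24]=1 grow→box=[24,25)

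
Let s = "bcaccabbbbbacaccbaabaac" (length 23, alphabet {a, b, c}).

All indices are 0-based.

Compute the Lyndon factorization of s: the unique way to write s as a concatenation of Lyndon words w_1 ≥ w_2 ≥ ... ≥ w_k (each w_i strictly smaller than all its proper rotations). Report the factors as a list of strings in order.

["bc", "acc", "abbbbbacaccb", "aabaac"]

emit factor 1: 'bc' (i=0, period=2)
emit factor 2: 'acc' (i=2, period=3)
emit factor 3: 'abbbbbacaccb' (i=5, period=12)
emit factor 4: 'aabaac' (i=17, period=6)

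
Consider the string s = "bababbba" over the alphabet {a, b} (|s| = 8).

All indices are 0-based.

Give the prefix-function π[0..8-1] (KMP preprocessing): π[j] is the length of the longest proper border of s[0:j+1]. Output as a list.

[0, 0, 1, 2, 3, 1, 1, 2]

π[0] = 0
j=1 s[j]='a': π[1]=0 (border '')
j=2 s[j]='b': π[2]=1 (border 'b')
j=3 s[j]='a': π[3]=2 (border 'ba')
j=4 s[j]='b': π[4]=3 (border 'bab')
j=5 s[j]='b': k: 3→1→0; π[5]=1 (border 'b')
j=6 s[j]='b': k: 1→0; π[6]=1 (border 'b')
j=7 s[j]='a': π[7]=2 (border 'ba')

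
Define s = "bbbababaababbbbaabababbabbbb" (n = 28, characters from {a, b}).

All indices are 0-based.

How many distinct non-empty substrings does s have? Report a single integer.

rank | idx | suffix
   0 |  15 | aabababbabbbb
   1 |   7 | aababbbbaabababbabbbb
   2 |   5 | abaababbbbaabababbabbbb
   3 |   3 | ababaababbbbaabababbabbbb
   4 |  16 | abababbabbbb
   5 |  18 | ababbabbbb
   6 |   8 | ababbbbaabababbabbbb
   7 |  20 | abbabbbb
   8 |  23 | abbbb
   9 |  10 | abbbbaabababbabbbb
  10 |  27 | b
  11 |  14 | baabababbabbbb
  12 |   6 | baababbbbaabababbabbbb
  13 |   4 | babaababbbbaabababbabbbb
  14 |   2 | bababaababbbbaabababbabbbb
  15 |  17 | bababbabbbb
  16 |  19 | babbabbbb
  17 |  22 | babbbb
  18 |   9 | babbbbaabababbabbbb
  19 |  26 | bb
  20 |  13 | bbaabababbabbbb
  21 |   1 | bbababaababbbbaabababbabbbb
  22 |  21 | bbabbbb
  23 |  25 | bbb
  24 |  12 | bbbaabababbabbbb
  25 |   0 | bbbababaababbbbaabababbabbbb
  26 |  24 | bbbb
  27 |  11 | bbbbaabababbabbbb

SA = [15, 7, 5, 3, 16, 18, 8, 20, 23, 10, 27, 14, 6, 4, 2, 17, 19, 22, 9, 26, 13, 1, 21, 25, 12, 0, 24, 11]
[i] adj suffixes → lcp
  [1] 15/7 → 5 ('aabab')
  [2] 7/5 → 1 ('a')
  [3] 5/3 → 3 ('aba')
  [4] 3/16 → 5 ('ababa')
  [5] 16/18 → 4 ('abab')
  [6] 18/8 → 5 ('ababb')
  [7] 8/20 → 2 ('ab')
  [8] 20/23 → 3 ('abb')
  [9] 23/10 → 5 ('abbbb')
  [10] 10/27 → 0 ('')
  [11] 27/14 → 1 ('b')
  [12] 14/6 → 6 ('baabab')
  [13] 6/4 → 2 ('ba')
  [14] 4/2 → 4 ('baba')
  [15] 2/17 → 5 ('babab')
  [16] 17/19 → 3 ('bab')
  [17] 19/22 → 4 ('babb')
  [18] 22/9 → 6 ('babbbb')
  [19] 9/26 → 1 ('b')
  [20] 26/13 → 2 ('bb')
  [21] 13/1 → 3 ('bba')
  [22] 1/21 → 4 ('bbab')
  [23] 21/25 → 2 ('bb')
  [24] 25/12 → 3 ('bbb')
  [25] 12/0 → 4 ('bbba')
  [26] 0/24 → 3 ('bbb')
  [27] 24/11 → 4 ('bbbb')

n(n+1)/2 = 28·29/2 = 406
Σ LCP = 0 + 5 + 1 + 3 + 5 + 4 + 5 + 2 + 3 + 5 + 0 + 1 + 6 + 2 + 4 + 5 + 3 + 4 + 6 + 1 + 2 + 3 + 4 + 2 + 3 + 4 + 3 + 4 = 90
distinct = 406 − 90 = 316

316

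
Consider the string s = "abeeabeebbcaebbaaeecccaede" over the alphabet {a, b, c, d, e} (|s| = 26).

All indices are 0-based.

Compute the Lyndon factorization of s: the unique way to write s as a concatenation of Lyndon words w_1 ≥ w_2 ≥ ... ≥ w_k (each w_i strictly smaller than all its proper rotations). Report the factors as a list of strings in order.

emit factor 1: 'abeeabeebbcaebb' (i=0, period=15)
emit factor 2: 'aaeecccaede' (i=15, period=11)

["abeeabeebbcaebb", "aaeecccaede"]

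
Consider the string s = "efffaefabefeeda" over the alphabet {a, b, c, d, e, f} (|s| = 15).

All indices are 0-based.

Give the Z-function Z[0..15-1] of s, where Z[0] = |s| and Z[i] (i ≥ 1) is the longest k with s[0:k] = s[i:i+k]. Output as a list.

[15, 0, 0, 0, 0, 2, 0, 0, 0, 2, 0, 1, 1, 0, 0]

Z[0]=15
i=1: fresh scan; Z[1]=0
i=2: fresh scan; Z[2]=0
i=3: fresh scan; Z[3]=0
i=4: fresh scan; Z[4]=0
i=5: fresh scan; Z[5]=2 grow→box=[5,7)
i=6: min(r-i=1, Z[1]=0)=0; Z[6]=0
i=7: fresh scan; Z[7]=0
i=8: fresh scan; Z[8]=0
i=9: fresh scan; Z[9]=2 grow→box=[9,11)
i=10: min(r-i=1, Z[1]=0)=0; Z[10]=0
i=11: fresh scan; Z[11]=1 grow→box=[11,12)
i=12: fresh scan; Z[12]=1 grow→box=[12,13)
i=13: fresh scan; Z[13]=0
i=14: fresh scan; Z[14]=0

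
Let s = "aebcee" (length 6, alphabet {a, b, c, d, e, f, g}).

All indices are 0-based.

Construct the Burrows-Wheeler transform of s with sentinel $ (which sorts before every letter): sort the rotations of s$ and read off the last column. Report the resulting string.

rank  rotation last
    0  $aebcee  e
    1  aebcee$  $
    2  bcee$ae  e
    3  cee$aeb  b
    4  e$aebce  e
    5  ebcee$a  a
    6  ee$aebc  c

e$ebeac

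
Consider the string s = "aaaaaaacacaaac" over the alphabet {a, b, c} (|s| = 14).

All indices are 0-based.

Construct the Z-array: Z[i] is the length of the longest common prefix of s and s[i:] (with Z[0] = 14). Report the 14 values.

Z[0]=14
i=1: fresh scan; Z[1]=6 scan→box=[1,7)
i=2: min(r-i=5, Z[1]=6)=5; Z[2]=5
i=3: min(r-i=4, Z[2]=5)=4; Z[3]=4
i=4: min(r-i=3, Z[3]=4)=3; Z[4]=3
i=5: min(r-i=2, Z[4]=3)=2; Z[5]=2
i=6: min(r-i=1, Z[5]=2)=1; Z[6]=1
i=7: fresh scan; Z[7]=0
i=8: fresh scan; Z[8]=1 scan→box=[8,9)
i=9: fresh scan; Z[9]=0
i=10: fresh scan; Z[10]=3 scan→box=[10,13)
i=11: min(r-i=2, Z[1]=6)=2; Z[11]=2
i=12: min(r-i=1, Z[2]=5)=1; Z[12]=1
i=13: fresh scan; Z[13]=0

[14, 6, 5, 4, 3, 2, 1, 0, 1, 0, 3, 2, 1, 0]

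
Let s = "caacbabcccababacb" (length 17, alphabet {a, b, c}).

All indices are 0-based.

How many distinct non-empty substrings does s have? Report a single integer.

128

sorted suffixes:
  #0 SA[0]=1  'aacbabcccababacb'
  #1 SA[1]=10  'ababacb'
  #2 SA[2]=12  'abacb'
  #3 SA[3]=5  'abcccababacb'
  #4 SA[4]=14  'acb'
  #5 SA[5]=2  'acbabcccababacb'
  #6 SA[6]=16  'b'
  #7 SA[7]=11  'babacb'
  #8 SA[8]=4  'babcccababacb'
  #9 SA[9]=13  'bacb'
  #10 SA[10]=6  'bcccababacb'
  #11 SA[11]=0  'caacbabcccababacb'
  #12 SA[12]=9  'cababacb'
  #13 SA[13]=15  'cb'
  #14 SA[14]=3  'cbabcccababacb'
  #15 SA[15]=8  'ccababacb'
  #16 SA[16]=7  'cccababacb'

SA = [1, 10, 12, 5, 14, 2, 16, 11, 4, 13, 6, 0, 9, 15, 3, 8, 7]
[i] adj suffixes → lcp
  [1] 1/10 → 1 ('a')
  [2] 10/12 → 3 ('aba')
  [3] 12/5 → 2 ('ab')
  [4] 5/14 → 1 ('a')
  [5] 14/2 → 3 ('acb')
  [6] 2/16 → 0 ('')
  [7] 16/11 → 1 ('b')
  [8] 11/4 → 3 ('bab')
  [9] 4/13 → 2 ('ba')
  [10] 13/6 → 1 ('b')
  [11] 6/0 → 0 ('')
  [12] 0/9 → 2 ('ca')
  [13] 9/15 → 1 ('c')
  [14] 15/3 → 2 ('cb')
  [15] 3/8 → 1 ('c')
  [16] 8/7 → 2 ('cc')

n(n+1)/2 = 17·18/2 = 153
Σ LCP = 0 + 1 + 3 + 2 + 1 + 3 + 0 + 1 + 3 + 2 + 1 + 0 + 2 + 1 + 2 + 1 + 2 = 25
distinct = 153 − 25 = 128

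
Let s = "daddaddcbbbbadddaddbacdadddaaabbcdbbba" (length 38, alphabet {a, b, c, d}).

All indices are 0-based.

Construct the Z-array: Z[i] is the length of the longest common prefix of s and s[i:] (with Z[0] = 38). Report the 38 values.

[38, 0, 1, 4, 0, 1, 1, 0, 0, 0, 0, 0, 0, 1, 1, 4, 0, 1, 1, 0, 0, 0, 4, 0, 1, 1, 2, 0, 0, 0, 0, 0, 0, 1, 0, 0, 0, 0]

Z[0]=38
i=1: i≥r, start 0; Z[1]=0
i=2: i≥r, start 0; Z[2]=1 extend→box=[2,3)
i=3: i≥r, start 0; Z[3]=4 extend→box=[3,7)
i=4: min(r-i=3, Z[1]=0)=0; Z[4]=0
i=5: min(r-i=2, Z[2]=1)=1; Z[5]=1
i=6: min(r-i=1, Z[3]=4)=1; Z[6]=1
i=7: i≥r, start 0; Z[7]=0
i=8: i≥r, start 0; Z[8]=0
i=9: i≥r, start 0; Z[9]=0
i=10: i≥r, start 0; Z[10]=0
i=11: i≥r, start 0; Z[11]=0
i=12: i≥r, start 0; Z[12]=0
i=13: i≥r, start 0; Z[13]=1 extend→box=[13,14)
i=14: i≥r, start 0; Z[14]=1 extend→box=[14,15)
i=15: i≥r, start 0; Z[15]=4 extend→box=[15,19)
i=16: min(r-i=3, Z[1]=0)=0; Z[16]=0
i=17: min(r-i=2, Z[2]=1)=1; Z[17]=1
i=18: min(r-i=1, Z[3]=4)=1; Z[18]=1
i=19: i≥r, start 0; Z[19]=0
i=20: i≥r, start 0; Z[20]=0
i=21: i≥r, start 0; Z[21]=0
i=22: i≥r, start 0; Z[22]=4 extend→box=[22,26)
i=23: min(r-i=3, Z[1]=0)=0; Z[23]=0
i=24: min(r-i=2, Z[2]=1)=1; Z[24]=1
i=25: min(r-i=1, Z[3]=4)=1; Z[25]=1
i=26: i≥r, start 0; Z[26]=2 extend→box=[26,28)
i=27: min(r-i=1, Z[1]=0)=0; Z[27]=0
i=28: i≥r, start 0; Z[28]=0
i=29: i≥r, start 0; Z[29]=0
i=30: i≥r, start 0; Z[30]=0
i=31: i≥r, start 0; Z[31]=0
i=32: i≥r, start 0; Z[32]=0
i=33: i≥r, start 0; Z[33]=1 extend→box=[33,34)
i=34: i≥r, start 0; Z[34]=0
i=35: i≥r, start 0; Z[35]=0
i=36: i≥r, start 0; Z[36]=0
i=37: i≥r, start 0; Z[37]=0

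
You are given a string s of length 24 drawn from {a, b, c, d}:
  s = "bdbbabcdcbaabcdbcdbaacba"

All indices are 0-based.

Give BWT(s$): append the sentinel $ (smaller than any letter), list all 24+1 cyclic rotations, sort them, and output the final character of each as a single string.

rank  rotation                   last
    0  $bdbbabcdcbaabcdbcdbaacba  a
    1  a$bdbbabcdcbaabcdbcdbaacb  b
    2  aabcdbcdbaacba$bdbbabcdcb  b
    3  aacba$bdbbabcdcbaabcdbcdb  b
    4  abcdbcdbaacba$bdbbabcdcba  a
    5  abcdcbaabcdbcdbaacba$bdbb  b
    6  acba$bdbbabcdcbaabcdbcdba  a
    7  ba$bdbbabcdcbaabcdbcdbaac  c
    8  baabcdbcdbaacba$bdbbabcdc  c
    9  baacba$bdbbabcdcbaabcdbcd  d
   10  babcdcbaabcdbcdbaacba$bdb  b
   11  bbabcdcbaabcdbcdbaacba$bd  d
   12  bcdbaacba$bdbbabcdcbaabcd  d
   13  bcdbcdbaacba$bdbbabcdcbaa  a
   14  bcdcbaabcdbcdbaacba$bdbba  a
   15  bdbbabcdcbaabcdbcdbaacba$  $
   16  cba$bdbbabcdcbaabcdbcdbaa  a
   17  cbaabcdbcdbaacba$bdbbabcd  d
   18  cdbaacba$bdbbabcdcbaabcdb  b
   19  cdbcdbaacba$bdbbabcdcbaab  b
   20  cdcbaabcdbcdbaacba$bdbbab  b
   21  dbaacba$bdbbabcdcbaabcdbc  c
   22  dbbabcdcbaabcdbcdbaacba$b  b
   23  dbcdbaacba$bdbbabcdcbaabc  c
   24  dcbaabcdbcdbaacba$bdbbabc  c

abbbabaccdbddaa$adbbbcbcc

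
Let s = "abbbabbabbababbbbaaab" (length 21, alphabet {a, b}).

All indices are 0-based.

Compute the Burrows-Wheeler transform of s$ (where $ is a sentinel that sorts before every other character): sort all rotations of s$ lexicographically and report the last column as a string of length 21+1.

bbaabbb$babbbbabaabbaa

rank  rotation                last
    0  $abbbabbabbababbbbaaab  b
    1  aaab$abbbabbabbababbbb  b
    2  aab$abbbabbabbababbbba  a
    3  ab$abbbabbabbababbbbaa  a
    4  ababbbbaaab$abbbabbabb  b
    5  abbababbbbaaab$abbbabb  b
    6  abbabbababbbbaaab$abbb  b
    7  abbbabbabbababbbbaaab$  $
    8  abbbbaaab$abbbabbabbab  b
    9  b$abbbabbabbababbbbaaa  a
   10  baaab$abbbabbabbababbb  b
   11  bababbbbaaab$abbbabbab  b
   12  babbababbbbaaab$abbbab  b
   13  babbabbababbbbaaab$abb  b
   14  babbbbaaab$abbbabbabba  a
   15  bbaaab$abbbabbabbababb  b
   16  bbababbbbaaab$abbbabba  a
   17  bbabbababbbbaaab$abbba  a
   18  bbabbabbababbbbaaab$ab  b
   19  bbbaaab$abbbabbabbabab  b
   20  bbbabbabbababbbbaaab$a  a
   21  bbbbaaab$abbbabbabbaba  a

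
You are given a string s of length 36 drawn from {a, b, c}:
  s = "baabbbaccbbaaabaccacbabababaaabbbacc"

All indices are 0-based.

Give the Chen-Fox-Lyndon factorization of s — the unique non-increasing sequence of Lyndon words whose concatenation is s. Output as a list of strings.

emit factor 1: 'b' (i=0, period=1)
emit factor 2: 'aabbbaccbb' (i=1, period=10)
emit factor 3: 'aaabaccacbabababaaabbbacc' (i=11, period=25)

["b", "aabbbaccbb", "aaabaccacbabababaaabbbacc"]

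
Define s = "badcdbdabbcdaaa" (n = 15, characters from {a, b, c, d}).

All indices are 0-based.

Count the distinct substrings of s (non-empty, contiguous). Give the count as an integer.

106

sorted suffixes:
  #0 SA[0]=14  'a'
  #1 SA[1]=13  'aa'
  #2 SA[2]=12  'aaa'
  #3 SA[3]=7  'abbcdaaa'
  #4 SA[4]=1  'adcdbdabbcdaaa'
  #5 SA[5]=0  'badcdbdabbcdaaa'
  #6 SA[6]=8  'bbcdaaa'
  #7 SA[7]=9  'bcdaaa'
  #8 SA[8]=5  'bdabbcdaaa'
  #9 SA[9]=10  'cdaaa'
  #10 SA[10]=3  'cdbdabbcdaaa'
  #11 SA[11]=11  'daaa'
  #12 SA[12]=6  'dabbcdaaa'
  #13 SA[13]=4  'dbdabbcdaaa'
  #14 SA[14]=2  'dcdbdabbcdaaa'

SA = [14, 13, 12, 7, 1, 0, 8, 9, 5, 10, 3, 11, 6, 4, 2]
rank  pair      lcp
   1  s[14:],s[13:]  1  'a'
   2  s[13:],s[12:]  2  'aa'
   3  s[12:],s[7:]  1  'a'
   4  s[7:],s[1:]  1  'a'
   5  s[1:],s[0:]  0  ''
   6  s[0:],s[8:]  1  'b'
   7  s[8:],s[9:]  1  'b'
   8  s[9:],s[5:]  1  'b'
   9  s[5:],s[10:]  0  ''
  10  s[10:],s[3:]  2  'cd'
  11  s[3:],s[11:]  0  ''
  12  s[11:],s[6:]  2  'da'
  13  s[6:],s[4:]  1  'd'
  14  s[4:],s[2:]  1  'd'

n(n+1)/2 = 15·16/2 = 120
Σ LCP = 0 + 1 + 2 + 1 + 1 + 0 + 1 + 1 + 1 + 0 + 2 + 0 + 2 + 1 + 1 = 14
distinct = 120 − 14 = 106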